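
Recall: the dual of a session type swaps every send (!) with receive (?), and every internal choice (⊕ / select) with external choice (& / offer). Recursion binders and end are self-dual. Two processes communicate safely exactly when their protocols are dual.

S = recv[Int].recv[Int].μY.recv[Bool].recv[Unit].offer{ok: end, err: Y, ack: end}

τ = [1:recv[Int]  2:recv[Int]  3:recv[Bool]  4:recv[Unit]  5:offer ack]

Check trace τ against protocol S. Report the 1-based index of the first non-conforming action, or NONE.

step 1: recv[Int]  match  now at recv[Int].μY.…
step 2: recv[Int]  match  now at μY.…
step 3: recv[Bool]  match  now at recv[Unit].offer{ok: end, err: μY.…, ack: end}
step 4: recv[Unit]  match  now at offer{ok: end, err: μY.…, ack: end}
step 5: offer ack  match  now at end
trace exhausted — no violation

NONE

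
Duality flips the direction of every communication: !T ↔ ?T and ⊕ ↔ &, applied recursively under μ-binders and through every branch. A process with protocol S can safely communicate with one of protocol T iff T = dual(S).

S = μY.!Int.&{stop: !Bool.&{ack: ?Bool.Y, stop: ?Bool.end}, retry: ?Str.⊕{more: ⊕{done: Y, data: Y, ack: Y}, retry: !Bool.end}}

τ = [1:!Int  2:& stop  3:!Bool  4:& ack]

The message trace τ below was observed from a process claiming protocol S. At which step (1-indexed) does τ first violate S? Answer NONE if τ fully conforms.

NONE

[1] !Int  ✓  residual = &{stop: !Bool.&{ack: ?Bool.μY.…, stop: ?Bool.end}, retry: ?Str.⊕{more: ⊕{done: μY.…, data: μY.…, ack: μY.…}, retry: !Bool.end}}
[2] & stop  ✓  residual = !Bool.&{ack: ?Bool.μY.…, stop: ?Bool.end}
[3] !Bool  ✓  residual = &{ack: ?Bool.μY.…, stop: ?Bool.end}
[4] & ack  ✓  residual = ?Bool.μY.…
τ conforms to S (length 4)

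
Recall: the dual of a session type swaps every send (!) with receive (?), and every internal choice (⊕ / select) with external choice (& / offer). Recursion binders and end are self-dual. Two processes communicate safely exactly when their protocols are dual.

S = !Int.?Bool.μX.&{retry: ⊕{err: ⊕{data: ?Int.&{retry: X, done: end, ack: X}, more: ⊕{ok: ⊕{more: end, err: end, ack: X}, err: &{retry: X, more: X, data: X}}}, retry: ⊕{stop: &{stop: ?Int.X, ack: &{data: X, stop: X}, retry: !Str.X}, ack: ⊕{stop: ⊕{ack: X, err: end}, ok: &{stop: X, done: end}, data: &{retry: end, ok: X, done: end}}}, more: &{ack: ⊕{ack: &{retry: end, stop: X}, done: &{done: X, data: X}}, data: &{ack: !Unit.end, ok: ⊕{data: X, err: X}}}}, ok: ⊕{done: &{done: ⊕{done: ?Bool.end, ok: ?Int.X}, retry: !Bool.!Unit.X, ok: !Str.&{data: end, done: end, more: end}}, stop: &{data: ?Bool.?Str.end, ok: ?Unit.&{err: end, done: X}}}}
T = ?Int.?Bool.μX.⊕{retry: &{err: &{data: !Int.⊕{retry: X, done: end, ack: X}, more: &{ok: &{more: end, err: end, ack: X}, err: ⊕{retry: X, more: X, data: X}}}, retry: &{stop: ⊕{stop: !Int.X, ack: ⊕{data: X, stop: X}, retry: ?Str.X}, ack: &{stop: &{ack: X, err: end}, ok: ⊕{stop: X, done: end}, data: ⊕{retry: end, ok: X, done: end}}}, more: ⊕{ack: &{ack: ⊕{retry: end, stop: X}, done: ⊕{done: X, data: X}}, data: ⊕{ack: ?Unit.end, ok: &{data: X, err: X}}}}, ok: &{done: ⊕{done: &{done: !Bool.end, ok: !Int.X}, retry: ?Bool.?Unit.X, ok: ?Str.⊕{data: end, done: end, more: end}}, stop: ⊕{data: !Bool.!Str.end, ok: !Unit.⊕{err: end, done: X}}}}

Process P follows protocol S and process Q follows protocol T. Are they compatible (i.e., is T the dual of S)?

!Int | ?Int  ✓
  ?Bool | ?Bool  ✗ same direction on both sides — not dual

NO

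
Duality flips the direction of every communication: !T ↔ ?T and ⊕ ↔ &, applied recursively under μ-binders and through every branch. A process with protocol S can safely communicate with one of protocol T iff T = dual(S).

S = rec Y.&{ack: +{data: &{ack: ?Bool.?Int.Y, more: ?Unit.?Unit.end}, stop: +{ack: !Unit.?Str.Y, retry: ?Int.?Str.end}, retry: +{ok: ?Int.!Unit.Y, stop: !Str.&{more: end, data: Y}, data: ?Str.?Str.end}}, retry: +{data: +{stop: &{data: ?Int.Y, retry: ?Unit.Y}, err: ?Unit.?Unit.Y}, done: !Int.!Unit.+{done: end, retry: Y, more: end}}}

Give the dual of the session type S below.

rec Y ↦ rec Y  (binder kept)
  &{ack,retry} ↦ +{ack,retry}  (external→internal)
    [ack]
      +{data,stop,retry} ↦ &{data,stop,retry}  (⊕→&)
        [data]
          &{ack,more} ↦ +{ack,more}  (external→internal)
            [ack]
              ?Bool ↦ !Bool
                ?Int ↦ !Int
                  Y ↦ Y
            [more]
              ?Unit ↦ !Unit
                ?Unit ↦ !Unit
                  end ↦ end
        [stop]
          +{ack,retry} ↦ &{ack,retry}  (⊕→&)
            [ack]
              !Unit ↦ ?Unit
                ?Str ↦ !Str
                  Y ↦ Y
            [retry]
              ?Int ↦ !Int
                ?Str ↦ !Str
                  end ↦ end
        [retry]
          +{ok,stop,data} ↦ &{ok,stop,data}  (⊕→&)
            [ok]
              ?Int ↦ !Int
                !Unit ↦ ?Unit
                  Y ↦ Y
            [stop]
              !Str ↦ ?Str
                &{more,data} ↦ +{more,data}  (external→internal)
                  [more]
                    end ↦ end
                  [data]
                    Y ↦ Y
            [data]
              ?Str ↦ !Str
                ?Str ↦ !Str
                  end ↦ end
    [retry]
      +{data,done} ↦ &{data,done}  (⊕→&)
        [data]
          +{stop,err} ↦ &{stop,err}  (⊕→&)
            [stop]
              &{data,retry} ↦ +{data,retry}  (external→internal)
                [data]
                  ?Int ↦ !Int
                    Y ↦ Y
                [retry]
                  ?Unit ↦ !Unit
                    Y ↦ Y
            [err]
              ?Unit ↦ !Unit
                ?Unit ↦ !Unit
                  Y ↦ Y
        [done]
          !Int ↦ ?Int
            !Unit ↦ ?Unit
              +{done,retry,more} ↦ &{done,retry,more}  (⊕→&)
                [done]
                  end ↦ end
                [retry]
                  Y ↦ Y
                [more]
                  end ↦ end

rec Y.+{ack: &{data: +{ack: !Bool.!Int.Y, more: !Unit.!Unit.end}, stop: &{ack: ?Unit.!Str.Y, retry: !Int.!Str.end}, retry: &{ok: !Int.?Unit.Y, stop: ?Str.+{more: end, data: Y}, data: !Str.!Str.end}}, retry: &{data: &{stop: +{data: !Int.Y, retry: !Unit.Y}, err: !Unit.!Unit.Y}, done: ?Int.?Unit.&{done: end, retry: Y, more: end}}}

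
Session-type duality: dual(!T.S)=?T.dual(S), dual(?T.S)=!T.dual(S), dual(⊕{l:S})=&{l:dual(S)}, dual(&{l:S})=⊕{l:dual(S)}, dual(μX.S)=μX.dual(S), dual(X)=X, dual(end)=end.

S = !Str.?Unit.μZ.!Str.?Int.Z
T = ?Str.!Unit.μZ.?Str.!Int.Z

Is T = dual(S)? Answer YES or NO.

YES

!Str | ?Str  ✓
  ?Unit | !Unit  ✓
    μZ | μZ  ✓ (rec unchanged)
      !Str | ?Str  ✓
        ?Int | !Int  ✓
          Z | Z  ✓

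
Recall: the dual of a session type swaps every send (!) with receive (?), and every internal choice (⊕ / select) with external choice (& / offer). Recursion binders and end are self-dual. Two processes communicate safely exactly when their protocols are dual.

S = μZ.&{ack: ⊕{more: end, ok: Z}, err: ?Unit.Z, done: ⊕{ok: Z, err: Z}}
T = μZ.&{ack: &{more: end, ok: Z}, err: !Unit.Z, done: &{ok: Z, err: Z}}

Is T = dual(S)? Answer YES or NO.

NO

μZ vs μZ  match (μ self-dual)
  &{ack,err,done} vs &{ack,err,done}  ✗ choice polarity not flipped — not dual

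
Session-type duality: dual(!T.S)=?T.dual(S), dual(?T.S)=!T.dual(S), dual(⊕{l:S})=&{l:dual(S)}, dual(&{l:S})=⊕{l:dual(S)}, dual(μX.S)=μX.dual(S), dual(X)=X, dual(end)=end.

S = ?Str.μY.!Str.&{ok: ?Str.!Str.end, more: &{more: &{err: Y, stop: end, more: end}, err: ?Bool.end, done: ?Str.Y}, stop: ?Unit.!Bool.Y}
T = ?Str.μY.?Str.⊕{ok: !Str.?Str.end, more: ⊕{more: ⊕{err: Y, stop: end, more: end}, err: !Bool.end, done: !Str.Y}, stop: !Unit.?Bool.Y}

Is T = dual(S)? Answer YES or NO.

?Str | ?Str  ✗ same direction on both sides — not dual

NO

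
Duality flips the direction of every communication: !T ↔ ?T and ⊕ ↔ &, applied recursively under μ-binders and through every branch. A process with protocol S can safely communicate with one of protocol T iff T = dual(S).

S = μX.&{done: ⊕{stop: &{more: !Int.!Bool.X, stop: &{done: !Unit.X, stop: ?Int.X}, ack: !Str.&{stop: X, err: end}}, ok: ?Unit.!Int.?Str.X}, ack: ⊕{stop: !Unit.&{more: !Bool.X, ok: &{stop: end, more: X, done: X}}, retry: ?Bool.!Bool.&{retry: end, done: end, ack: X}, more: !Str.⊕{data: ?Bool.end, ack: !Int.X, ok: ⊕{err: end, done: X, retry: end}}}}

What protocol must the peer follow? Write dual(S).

μX.⊕{done: &{stop: ⊕{more: ?Int.?Bool.X, stop: ⊕{done: ?Unit.X, stop: !Int.X}, ack: ?Str.⊕{stop: X, err: end}}, ok: !Unit.?Int.!Str.X}, ack: &{stop: ?Unit.⊕{more: ?Bool.X, ok: ⊕{stop: end, more: X, done: X}}, retry: !Bool.?Bool.⊕{retry: end, done: end, ack: X}, more: ?Str.&{data: !Bool.end, ack: ?Int.X, ok: &{err: end, done: X, retry: end}}}}

μX = μX  (μ self-dual)
  &{done,ack} = ⊕{done,ack}  (external→internal)
    case done:
      ⊕{stop,ok} = &{stop,ok}  (⊕→&)
        case stop:
          &{more,stop,ack} = ⊕{more,stop,ack}  (external→internal)
            case more:
              !Int = ?Int
                !Bool = ?Bool
                  X ↦ X
            case stop:
              &{done,stop} = ⊕{done,stop}  (external→internal)
                case done:
                  !Unit = ?Unit
                    X ↦ X
                case stop:
                  ?Int = !Int
                    X ↦ X
            case ack:
              !Str = ?Str
                &{stop,err} = ⊕{stop,err}  (external→internal)
                  case stop:
                    X ↦ X
                  case err:
                    end ↦ end
        case ok:
          ?Unit = !Unit
            !Int = ?Int
              ?Str = !Str
                X ↦ X
    case ack:
      ⊕{stop,retry,more} = &{stop,retry,more}  (⊕→&)
        case stop:
          !Unit = ?Unit
            &{more,ok} = ⊕{more,ok}  (external→internal)
              case more:
                !Bool = ?Bool
                  X ↦ X
              case ok:
                &{stop,more,done} = ⊕{stop,more,done}  (external→internal)
                  case stop:
                    end ↦ end
                  case more:
                    X ↦ X
                  case done:
                    X ↦ X
        case retry:
          ?Bool = !Bool
            !Bool = ?Bool
              &{retry,done,ack} = ⊕{retry,done,ack}  (external→internal)
                case retry:
                  end ↦ end
                case done:
                  end ↦ end
                case ack:
                  X ↦ X
        case more:
          !Str = ?Str
            ⊕{data,ack,ok} = &{data,ack,ok}  (⊕→&)
              case data:
                ?Bool = !Bool
                  end ↦ end
              case ack:
                !Int = ?Int
                  X ↦ X
              case ok:
                ⊕{err,done,retry} = &{err,done,retry}  (⊕→&)
                  case err:
                    end ↦ end
                  case done:
                    X ↦ X
                  case retry:
                    end ↦ end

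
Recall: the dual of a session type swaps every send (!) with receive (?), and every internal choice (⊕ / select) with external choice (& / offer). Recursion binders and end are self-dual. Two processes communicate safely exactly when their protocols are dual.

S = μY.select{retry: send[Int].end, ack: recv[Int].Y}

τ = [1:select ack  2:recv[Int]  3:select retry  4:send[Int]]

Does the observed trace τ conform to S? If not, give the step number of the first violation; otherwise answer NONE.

NONE

@1 select ack  ok  state: recv[Int].μY.…
@2 recv[Int]  ok  state: μY.…
@3 select retry  ok  state: send[Int].end
@4 send[Int]  ok  state: end
τ conforms to S (length 4)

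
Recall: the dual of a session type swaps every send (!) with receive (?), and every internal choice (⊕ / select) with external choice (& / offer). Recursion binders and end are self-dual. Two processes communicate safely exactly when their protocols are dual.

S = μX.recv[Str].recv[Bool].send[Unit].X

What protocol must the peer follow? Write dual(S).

μX.send[Str].send[Bool].recv[Unit].X

μX → μX  (binder kept)
  recv[Str] → send[Str]
    recv[Bool] → send[Bool]
      send[Unit] → recv[Unit]
        X ↦ X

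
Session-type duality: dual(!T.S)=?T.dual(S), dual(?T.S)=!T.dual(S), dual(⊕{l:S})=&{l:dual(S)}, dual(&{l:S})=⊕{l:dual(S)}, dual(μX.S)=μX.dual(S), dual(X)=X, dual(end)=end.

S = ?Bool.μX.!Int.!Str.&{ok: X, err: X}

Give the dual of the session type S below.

?Bool = !Bool
  μX = μX  (rec unchanged)
    !Int = ?Int
      !Str = ?Str
        &{ok,err} = ⊕{ok,err}  (&→⊕)
          • ok:
            X ↦ X
          • err:
            X ↦ X

!Bool.μX.?Int.?Str.⊕{ok: X, err: X}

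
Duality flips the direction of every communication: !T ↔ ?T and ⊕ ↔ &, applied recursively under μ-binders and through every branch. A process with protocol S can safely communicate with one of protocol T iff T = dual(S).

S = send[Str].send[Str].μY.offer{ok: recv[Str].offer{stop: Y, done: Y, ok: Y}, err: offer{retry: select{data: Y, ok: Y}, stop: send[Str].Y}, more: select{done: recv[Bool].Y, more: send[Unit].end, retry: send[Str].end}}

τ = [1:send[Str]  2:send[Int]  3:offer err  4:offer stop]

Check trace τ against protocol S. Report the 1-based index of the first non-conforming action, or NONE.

@1 send[Str]  match  now at send[Str].μY.…
@2 got send[Int], protocol expects send[Str]  ✗

2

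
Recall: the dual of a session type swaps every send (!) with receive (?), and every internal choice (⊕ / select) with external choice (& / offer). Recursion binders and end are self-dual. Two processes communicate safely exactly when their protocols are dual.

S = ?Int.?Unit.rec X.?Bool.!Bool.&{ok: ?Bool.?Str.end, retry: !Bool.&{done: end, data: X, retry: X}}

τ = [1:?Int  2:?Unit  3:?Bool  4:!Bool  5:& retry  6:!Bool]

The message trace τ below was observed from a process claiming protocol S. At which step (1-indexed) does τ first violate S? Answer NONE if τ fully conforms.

NONE

[1] ?Int  match  residual = ?Unit.rec X.…
[2] ?Unit  match  residual = rec X.…
[3] ?Bool  match  residual = !Bool.&{ok: ?Bool.?Str.end, retry: !Bool.&{done: end, data: rec X.…, retry: rec X.…}}
[4] !Bool  match  residual = &{ok: ?Bool.?Str.end, retry: !Bool.&{done: end, data: rec X.…, retry: rec X.…}}
[5] & retry  match  residual = !Bool.&{done: end, data: rec X.…, retry: rec X.…}
[6] !Bool  match  residual = &{done: end, data: rec X.…, retry: rec X.…}
τ conforms to S (length 6)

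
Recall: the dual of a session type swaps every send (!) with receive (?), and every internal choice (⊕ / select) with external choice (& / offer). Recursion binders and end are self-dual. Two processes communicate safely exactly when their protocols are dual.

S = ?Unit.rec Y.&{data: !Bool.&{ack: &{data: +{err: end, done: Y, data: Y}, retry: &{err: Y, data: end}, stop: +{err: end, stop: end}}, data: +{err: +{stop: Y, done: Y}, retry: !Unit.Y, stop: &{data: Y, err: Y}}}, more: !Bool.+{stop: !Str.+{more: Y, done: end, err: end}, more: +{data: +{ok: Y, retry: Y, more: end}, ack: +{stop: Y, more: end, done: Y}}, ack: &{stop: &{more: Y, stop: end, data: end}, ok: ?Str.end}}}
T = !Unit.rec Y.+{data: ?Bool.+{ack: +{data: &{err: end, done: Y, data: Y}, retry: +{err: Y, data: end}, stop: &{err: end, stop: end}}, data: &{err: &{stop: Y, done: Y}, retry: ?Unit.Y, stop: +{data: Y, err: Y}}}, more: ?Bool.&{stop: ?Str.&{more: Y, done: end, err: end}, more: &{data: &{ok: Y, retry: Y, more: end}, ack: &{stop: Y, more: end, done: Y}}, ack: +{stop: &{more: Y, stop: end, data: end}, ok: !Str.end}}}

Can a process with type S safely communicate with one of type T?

NO

?Unit | !Unit  ✓
  rec Y | rec Y  ✓ (μ self-dual)
    &{data,more} | +{data,more}  ✓ labels match
      • data:
        !Bool | ?Bool  ✓
          &{ack,data} | +{ack,data}  ✓ labels match
            • ack:
              &{data,retry,stop} | +{data,retry,stop}  ✓ labels match
                • data:
                  +{err,done,data} | &{err,done,data}  ✓ labels match
                    • err:
                      end | end  ✓
                    • done:
                      Y | Y  ✓
                    • data:
                      Y | Y  ✓
                • retry:
                  &{err,data} | +{err,data}  ✓ labels match
                    • err:
                      Y | Y  ✓
                    • data:
                      end | end  ✓
                • stop:
                  +{err,stop} | &{err,stop}  ✓ labels match
                    • err:
                      end | end  ✓
                    • stop:
                      end | end  ✓
            • data:
              +{err,retry,stop} | &{err,retry,stop}  ✓ labels match
                • err:
                  +{stop,done} | &{stop,done}  ✓ labels match
                    • stop:
                      Y | Y  ✓
                    • done:
                      Y | Y  ✓
                • retry:
                  !Unit | ?Unit  ✓
                    Y | Y  ✓
                • stop:
                  &{data,err} | +{data,err}  ✓ labels match
                    • data:
                      Y | Y  ✓
                    • err:
                      Y | Y  ✓
      • more:
        !Bool | ?Bool  ✓
          +{stop,more,ack} | &{stop,more,ack}  ✓ labels match
            • stop:
              !Str | ?Str  ✓
                +{more,done,err} | &{more,done,err}  ✓ labels match
                  • more:
                    Y | Y  ✓
                  • done:
                    end | end  ✓
                  • err:
                    end | end  ✓
            • more:
              +{data,ack} | &{data,ack}  ✓ labels match
                • data:
                  +{ok,retry,more} | &{ok,retry,more}  ✓ labels match
                    • ok:
                      Y | Y  ✓
                    • retry:
                      Y | Y  ✓
                    • more:
                      end | end  ✓
                • ack:
                  +{stop,more,done} | &{stop,more,done}  ✓ labels match
                    • stop:
                      Y | Y  ✓
                    • more:
                      end | end  ✓
                    • done:
                      Y | Y  ✓
            • ack:
              &{stop,ok} | +{stop,ok}  ✓ labels match
                • stop:
                  &{more,stop,data} | &{more,stop,data}  ✗ choice polarity not flipped — not dual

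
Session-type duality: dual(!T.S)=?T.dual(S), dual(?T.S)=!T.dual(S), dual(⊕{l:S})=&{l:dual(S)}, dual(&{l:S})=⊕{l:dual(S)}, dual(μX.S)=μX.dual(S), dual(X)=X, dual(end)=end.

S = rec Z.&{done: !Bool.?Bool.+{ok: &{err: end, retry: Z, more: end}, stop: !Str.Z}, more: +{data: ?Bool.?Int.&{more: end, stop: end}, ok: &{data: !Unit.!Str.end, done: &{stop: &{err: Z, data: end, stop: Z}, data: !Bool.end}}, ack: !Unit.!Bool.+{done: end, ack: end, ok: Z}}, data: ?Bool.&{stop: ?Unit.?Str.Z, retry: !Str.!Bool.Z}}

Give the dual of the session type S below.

rec Z → rec Z  (μ self-dual)
  &{done,more,data} → +{done,more,data}  (&→⊕)
    • done:
      !Bool → ?Bool
        ?Bool → !Bool
          +{ok,stop} → &{ok,stop}  (select→offer)
            • ok:
              &{err,retry,more} → +{err,retry,more}  (&→⊕)
                • err:
                  end ↦ end
                • retry:
                  Z ↦ Z
                • more:
                  end ↦ end
            • stop:
              !Str → ?Str
                Z ↦ Z
    • more:
      +{data,ok,ack} → &{data,ok,ack}  (select→offer)
        • data:
          ?Bool → !Bool
            ?Int → !Int
              &{more,stop} → +{more,stop}  (&→⊕)
                • more:
                  end ↦ end
                • stop:
                  end ↦ end
        • ok:
          &{data,done} → +{data,done}  (&→⊕)
            • data:
              !Unit → ?Unit
                !Str → ?Str
                  end ↦ end
            • done:
              &{stop,data} → +{stop,data}  (&→⊕)
                • stop:
                  &{err,data,stop} → +{err,data,stop}  (&→⊕)
                    • err:
                      Z ↦ Z
                    • data:
                      end ↦ end
                    • stop:
                      Z ↦ Z
                • data:
                  !Bool → ?Bool
                    end ↦ end
        • ack:
          !Unit → ?Unit
            !Bool → ?Bool
              +{done,ack,ok} → &{done,ack,ok}  (select→offer)
                • done:
                  end ↦ end
                • ack:
                  end ↦ end
                • ok:
                  Z ↦ Z
    • data:
      ?Bool → !Bool
        &{stop,retry} → +{stop,retry}  (&→⊕)
          • stop:
            ?Unit → !Unit
              ?Str → !Str
                Z ↦ Z
          • retry:
            !Str → ?Str
              !Bool → ?Bool
                Z ↦ Z

rec Z.+{done: ?Bool.!Bool.&{ok: +{err: end, retry: Z, more: end}, stop: ?Str.Z}, more: &{data: !Bool.!Int.+{more: end, stop: end}, ok: +{data: ?Unit.?Str.end, done: +{stop: +{err: Z, data: end, stop: Z}, data: ?Bool.end}}, ack: ?Unit.?Bool.&{done: end, ack: end, ok: Z}}, data: !Bool.+{stop: !Unit.!Str.Z, retry: ?Str.?Bool.Z}}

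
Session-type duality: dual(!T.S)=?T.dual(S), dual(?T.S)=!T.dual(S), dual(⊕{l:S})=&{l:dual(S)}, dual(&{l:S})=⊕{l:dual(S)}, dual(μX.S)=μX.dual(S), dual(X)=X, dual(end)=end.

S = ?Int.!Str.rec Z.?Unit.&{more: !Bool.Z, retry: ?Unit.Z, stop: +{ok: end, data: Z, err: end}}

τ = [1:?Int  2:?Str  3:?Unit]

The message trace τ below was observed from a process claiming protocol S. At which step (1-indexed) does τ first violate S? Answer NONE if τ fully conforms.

2

step 1: ?Int  ok  residual = !Str.rec Z.…
step 2: got ?Str, protocol expects !Str  ✗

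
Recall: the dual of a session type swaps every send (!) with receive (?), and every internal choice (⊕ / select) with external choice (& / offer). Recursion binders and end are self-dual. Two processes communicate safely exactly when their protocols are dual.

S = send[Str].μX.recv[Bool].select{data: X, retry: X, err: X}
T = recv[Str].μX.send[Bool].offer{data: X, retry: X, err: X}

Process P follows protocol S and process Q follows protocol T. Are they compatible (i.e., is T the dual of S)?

send[Str] vs recv[Str]  ok
  μX vs μX  ok (rec unchanged)
    recv[Bool] vs send[Bool]  ok
      select{data,retry,err} vs offer{data,retry,err}  ok label sets agree
        case data:
          X vs X  ok
        case retry:
          X vs X  ok
        case err:
          X vs X  ok

YES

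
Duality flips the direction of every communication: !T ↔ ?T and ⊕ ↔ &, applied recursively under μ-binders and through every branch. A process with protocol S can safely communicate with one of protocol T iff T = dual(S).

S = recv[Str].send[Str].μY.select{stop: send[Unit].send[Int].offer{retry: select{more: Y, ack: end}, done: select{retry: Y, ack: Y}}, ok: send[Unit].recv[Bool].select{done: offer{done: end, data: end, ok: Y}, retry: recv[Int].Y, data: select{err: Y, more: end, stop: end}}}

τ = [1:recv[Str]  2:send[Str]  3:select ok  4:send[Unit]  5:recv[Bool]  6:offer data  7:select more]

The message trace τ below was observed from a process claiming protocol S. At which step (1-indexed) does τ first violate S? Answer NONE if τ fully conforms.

step 1: recv[Str]  ✓  cont: send[Str].μY.…
step 2: send[Str]  ✓  cont: μY.…
step 3: select ok  ✓  cont: send[Unit].recv[Bool].select{done: offer{done: end, data: end, ok: μY.…}, retry: recv[Int].μY.…, data: select{err: μY.…, more: end, stop: end}}
step 4: send[Unit]  ✓  cont: recv[Bool].select{done: offer{done: end, data: end, ok: μY.…}, retry: recv[Int].μY.…, data: select{err: μY.…, more: end, stop: end}}
step 5: recv[Bool]  ✓  cont: select{done: offer{done: end, data: end, ok: μY.…}, retry: recv[Int].μY.…, data: select{err: μY.…, more: end, stop: end}}
step 6: got offer data, protocol expects select done or select retry or select data  ✗

6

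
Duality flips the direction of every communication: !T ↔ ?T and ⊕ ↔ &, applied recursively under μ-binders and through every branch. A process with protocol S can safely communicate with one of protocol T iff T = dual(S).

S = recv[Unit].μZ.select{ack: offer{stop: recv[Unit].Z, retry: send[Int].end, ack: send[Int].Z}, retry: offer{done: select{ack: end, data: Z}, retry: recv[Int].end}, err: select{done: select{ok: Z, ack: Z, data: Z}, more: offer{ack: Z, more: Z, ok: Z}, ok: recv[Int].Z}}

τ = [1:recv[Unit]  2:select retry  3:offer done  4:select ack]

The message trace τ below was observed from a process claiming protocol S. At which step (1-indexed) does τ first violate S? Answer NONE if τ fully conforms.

NONE

[1] recv[Unit]  ✓  cont: μZ.…
[2] select retry  ✓  cont: offer{done: select{ack: end, data: μZ.…}, retry: recv[Int].end}
[3] offer done  ✓  cont: select{ack: end, data: μZ.…}
[4] select ack  ✓  cont: end
τ conforms to S (length 4)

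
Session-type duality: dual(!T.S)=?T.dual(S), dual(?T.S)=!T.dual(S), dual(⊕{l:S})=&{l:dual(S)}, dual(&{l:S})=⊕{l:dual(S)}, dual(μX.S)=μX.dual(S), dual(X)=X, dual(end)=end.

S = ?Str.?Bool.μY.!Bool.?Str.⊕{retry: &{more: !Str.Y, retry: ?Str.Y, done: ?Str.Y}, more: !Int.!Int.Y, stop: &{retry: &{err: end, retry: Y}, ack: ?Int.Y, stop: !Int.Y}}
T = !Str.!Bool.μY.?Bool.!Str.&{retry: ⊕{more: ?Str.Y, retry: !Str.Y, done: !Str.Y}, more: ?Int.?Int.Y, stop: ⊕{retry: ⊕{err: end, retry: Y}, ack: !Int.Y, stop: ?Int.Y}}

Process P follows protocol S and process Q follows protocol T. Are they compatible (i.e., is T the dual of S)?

?Str vs !Str  ✓
  ?Bool vs !Bool  ✓
    μY vs μY  ✓ (μ self-dual)
      !Bool vs ?Bool  ✓
        ?Str vs !Str  ✓
          ⊕{retry,more,stop} vs &{retry,more,stop}  ✓ labels match
            [retry]
              &{more,retry,done} vs ⊕{more,retry,done}  ✓ labels match
                [more]
                  !Str vs ?Str  ✓
                    Y vs Y  ✓
                [retry]
                  ?Str vs !Str  ✓
                    Y vs Y  ✓
                [done]
                  ?Str vs !Str  ✓
                    Y vs Y  ✓
            [more]
              !Int vs ?Int  ✓
                !Int vs ?Int  ✓
                  Y vs Y  ✓
            [stop]
              &{retry,ack,stop} vs ⊕{retry,ack,stop}  ✓ labels match
                [retry]
                  &{err,retry} vs ⊕{err,retry}  ✓ labels match
                    [err]
                      end vs end  ✓
                    [retry]
                      Y vs Y  ✓
                [ack]
                  ?Int vs !Int  ✓
                    Y vs Y  ✓
                [stop]
                  !Int vs ?Int  ✓
                    Y vs Y  ✓

YES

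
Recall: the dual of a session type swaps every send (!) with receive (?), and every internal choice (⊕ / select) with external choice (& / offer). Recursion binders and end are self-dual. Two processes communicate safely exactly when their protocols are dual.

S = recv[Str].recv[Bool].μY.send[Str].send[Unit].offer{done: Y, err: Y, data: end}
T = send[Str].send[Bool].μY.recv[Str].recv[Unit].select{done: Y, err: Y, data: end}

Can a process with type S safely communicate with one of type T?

recv[Str] ‖ send[Str]  ✓
  recv[Bool] ‖ send[Bool]  ✓
    μY ‖ μY  ✓ (rec unchanged)
      send[Str] ‖ recv[Str]  ✓
        send[Unit] ‖ recv[Unit]  ✓
          offer{done,err,data} ‖ select{done,err,data}  ✓ label sets agree
            [done]
              Y ‖ Y  ✓
            [err]
              Y ‖ Y  ✓
            [data]
              end ‖ end  ✓

YES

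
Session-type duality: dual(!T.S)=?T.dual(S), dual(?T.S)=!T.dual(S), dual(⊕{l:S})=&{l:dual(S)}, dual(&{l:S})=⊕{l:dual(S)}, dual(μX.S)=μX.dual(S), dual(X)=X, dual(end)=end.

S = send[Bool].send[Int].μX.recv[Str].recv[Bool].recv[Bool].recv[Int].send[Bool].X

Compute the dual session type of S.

recv[Bool].recv[Int].μX.send[Str].send[Bool].send[Bool].send[Int].recv[Bool].X

send[Bool] = recv[Bool]
  send[Int] = recv[Int]
    μX = μX  (rec unchanged)
      recv[Str] = send[Str]
        recv[Bool] = send[Bool]
          recv[Bool] = send[Bool]
            recv[Int] = send[Int]
              send[Bool] = recv[Bool]
                dual(X) = X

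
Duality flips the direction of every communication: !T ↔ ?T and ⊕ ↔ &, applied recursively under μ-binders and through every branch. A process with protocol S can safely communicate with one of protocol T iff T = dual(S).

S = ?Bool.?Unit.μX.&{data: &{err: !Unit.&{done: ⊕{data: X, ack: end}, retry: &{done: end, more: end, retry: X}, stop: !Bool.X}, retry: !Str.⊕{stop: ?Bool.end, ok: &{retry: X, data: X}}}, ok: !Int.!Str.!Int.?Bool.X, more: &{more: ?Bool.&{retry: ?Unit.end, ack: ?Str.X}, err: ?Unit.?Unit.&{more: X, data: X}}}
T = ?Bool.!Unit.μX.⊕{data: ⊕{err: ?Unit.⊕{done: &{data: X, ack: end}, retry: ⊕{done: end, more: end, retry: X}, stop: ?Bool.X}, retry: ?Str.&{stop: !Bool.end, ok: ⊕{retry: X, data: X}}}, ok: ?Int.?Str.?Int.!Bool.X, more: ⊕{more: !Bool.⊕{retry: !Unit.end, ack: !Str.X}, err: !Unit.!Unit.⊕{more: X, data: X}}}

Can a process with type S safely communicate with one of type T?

?Bool | ?Bool  ✗ same direction on both sides — not dual

NO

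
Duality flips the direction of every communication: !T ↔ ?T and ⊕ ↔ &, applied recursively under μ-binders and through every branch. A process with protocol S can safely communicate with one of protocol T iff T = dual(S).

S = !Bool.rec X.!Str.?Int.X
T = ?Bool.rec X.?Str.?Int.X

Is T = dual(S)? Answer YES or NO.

NO

!Bool vs ?Bool  ok
  rec X vs rec X  ok (μ self-dual)
    !Str vs ?Str  ok
      ?Int vs ?Int  ✗ same direction on both sides — not dual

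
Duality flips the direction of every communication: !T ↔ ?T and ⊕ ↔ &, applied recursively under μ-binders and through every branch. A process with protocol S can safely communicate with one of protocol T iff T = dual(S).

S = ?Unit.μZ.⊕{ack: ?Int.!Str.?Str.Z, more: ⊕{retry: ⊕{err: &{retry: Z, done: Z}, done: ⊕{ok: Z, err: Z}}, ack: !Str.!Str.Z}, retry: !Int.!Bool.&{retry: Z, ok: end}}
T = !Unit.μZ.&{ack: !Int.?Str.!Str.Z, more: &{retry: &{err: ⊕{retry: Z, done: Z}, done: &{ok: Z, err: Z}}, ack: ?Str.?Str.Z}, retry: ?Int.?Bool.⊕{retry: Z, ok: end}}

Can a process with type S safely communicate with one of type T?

?Unit vs !Unit  match
  μZ vs μZ  match (binder kept)
    ⊕{ack,more,retry} vs &{ack,more,retry}  match labels match
      • ack:
        ?Int vs !Int  match
          !Str vs ?Str  match
            ?Str vs !Str  match
              Z vs Z  match
      • more:
        ⊕{retry,ack} vs &{retry,ack}  match labels match
          • retry:
            ⊕{err,done} vs &{err,done}  match labels match
              • err:
                &{retry,done} vs ⊕{retry,done}  match labels match
                  • retry:
                    Z vs Z  match
                  • done:
                    Z vs Z  match
              • done:
                ⊕{ok,err} vs &{ok,err}  match labels match
                  • ok:
                    Z vs Z  match
                  • err:
                    Z vs Z  match
          • ack:
            !Str vs ?Str  match
              !Str vs ?Str  match
                Z vs Z  match
      • retry:
        !Int vs ?Int  match
          !Bool vs ?Bool  match
            &{retry,ok} vs ⊕{retry,ok}  match labels match
              • retry:
                Z vs Z  match
              • ok:
                end vs end  match

YES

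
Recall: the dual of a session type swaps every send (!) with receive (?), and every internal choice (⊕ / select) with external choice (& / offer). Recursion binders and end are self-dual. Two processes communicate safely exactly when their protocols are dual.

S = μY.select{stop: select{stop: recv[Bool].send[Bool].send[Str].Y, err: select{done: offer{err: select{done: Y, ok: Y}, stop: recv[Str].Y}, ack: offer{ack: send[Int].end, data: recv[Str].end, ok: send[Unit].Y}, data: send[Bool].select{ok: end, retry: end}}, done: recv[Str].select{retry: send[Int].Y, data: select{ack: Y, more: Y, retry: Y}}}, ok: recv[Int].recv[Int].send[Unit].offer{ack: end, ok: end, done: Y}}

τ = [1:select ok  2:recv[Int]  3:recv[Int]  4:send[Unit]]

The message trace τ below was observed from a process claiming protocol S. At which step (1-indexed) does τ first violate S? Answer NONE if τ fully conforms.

@1 select ok  ok  now at recv[Int].recv[Int].send[Unit].offer{ack: end, ok: end, done: μY.…}
@2 recv[Int]  ok  now at recv[Int].send[Unit].offer{ack: end, ok: end, done: μY.…}
@3 recv[Int]  ok  now at send[Unit].offer{ack: end, ok: end, done: μY.…}
@4 send[Unit]  ok  now at offer{ack: end, ok: end, done: μY.…}
trace exhausted — no violation

NONE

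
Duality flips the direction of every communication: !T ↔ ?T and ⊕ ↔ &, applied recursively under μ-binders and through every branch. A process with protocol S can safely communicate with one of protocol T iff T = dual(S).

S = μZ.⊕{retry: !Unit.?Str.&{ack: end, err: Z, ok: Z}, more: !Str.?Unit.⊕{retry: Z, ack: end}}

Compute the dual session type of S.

μZ.&{retry: ?Unit.!Str.⊕{ack: end, err: Z, ok: Z}, more: ?Str.!Unit.&{retry: Z, ack: end}}

μZ ↦ μZ  (μ self-dual)
  ⊕{retry,more} ↦ &{retry,more}  (select→offer)
    • retry:
      !Unit ↦ ?Unit
        ?Str ↦ !Str
          &{ack,err,ok} ↦ ⊕{ack,err,ok}  (offer→select)
            • ack:
              end ↦ end
            • err:
              Z ↦ Z
            • ok:
              Z ↦ Z
    • more:
      !Str ↦ ?Str
        ?Unit ↦ !Unit
          ⊕{retry,ack} ↦ &{retry,ack}  (select→offer)
            • retry:
              Z ↦ Z
            • ack:
              end ↦ end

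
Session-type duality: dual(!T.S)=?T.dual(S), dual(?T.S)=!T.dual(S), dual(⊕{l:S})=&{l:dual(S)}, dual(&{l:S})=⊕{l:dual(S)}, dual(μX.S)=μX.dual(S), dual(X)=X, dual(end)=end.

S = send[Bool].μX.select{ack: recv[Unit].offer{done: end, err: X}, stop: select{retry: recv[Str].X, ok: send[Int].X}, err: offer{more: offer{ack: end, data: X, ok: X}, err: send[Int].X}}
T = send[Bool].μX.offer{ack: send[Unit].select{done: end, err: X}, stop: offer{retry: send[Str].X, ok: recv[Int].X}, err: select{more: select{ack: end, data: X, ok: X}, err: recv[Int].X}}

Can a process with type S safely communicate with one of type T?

send[Bool] ‖ send[Bool]  ✗ same direction on both sides — not dual

NO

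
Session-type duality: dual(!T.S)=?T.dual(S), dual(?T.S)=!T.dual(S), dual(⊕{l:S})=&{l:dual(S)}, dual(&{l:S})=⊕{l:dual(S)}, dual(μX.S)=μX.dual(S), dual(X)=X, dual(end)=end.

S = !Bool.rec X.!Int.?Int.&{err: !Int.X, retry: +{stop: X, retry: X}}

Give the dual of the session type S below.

?Bool.rec X.?Int.!Int.+{err: ?Int.X, retry: &{stop: X, retry: X}}

!Bool → ?Bool
  rec X → rec X  (rec unchanged)
    !Int → ?Int
      ?Int → !Int
        &{err,retry} → +{err,retry}  (offer→select)
          • err:
            !Int → ?Int
              X self-dual
          • retry:
            +{stop,retry} → &{stop,retry}  (select→offer)
              • stop:
                X self-dual
              • retry:
                X self-dual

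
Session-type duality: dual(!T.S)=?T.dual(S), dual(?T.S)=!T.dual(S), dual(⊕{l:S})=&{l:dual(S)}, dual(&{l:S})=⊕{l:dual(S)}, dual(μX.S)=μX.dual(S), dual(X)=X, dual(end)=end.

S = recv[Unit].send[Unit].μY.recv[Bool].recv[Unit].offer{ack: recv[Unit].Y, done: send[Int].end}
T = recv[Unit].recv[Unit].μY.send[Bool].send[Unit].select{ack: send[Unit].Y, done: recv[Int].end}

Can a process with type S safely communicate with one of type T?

NO

recv[Unit] ‖ recv[Unit]  ✗ same direction on both sides — not dual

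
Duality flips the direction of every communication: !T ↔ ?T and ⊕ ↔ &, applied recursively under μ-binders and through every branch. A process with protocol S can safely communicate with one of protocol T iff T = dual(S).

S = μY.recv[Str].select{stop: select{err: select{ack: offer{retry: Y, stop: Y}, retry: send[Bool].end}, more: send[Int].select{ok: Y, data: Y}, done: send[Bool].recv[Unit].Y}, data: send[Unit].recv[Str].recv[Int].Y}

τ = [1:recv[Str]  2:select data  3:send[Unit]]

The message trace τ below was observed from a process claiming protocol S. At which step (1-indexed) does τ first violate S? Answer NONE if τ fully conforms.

NONE

step 1: recv[Str]  ✓  cont: select{stop: select{err: select{ack: offer{retry: μY.…, stop: μY.…}, retry: send[Bool].end}, more: send[Int].select{ok: μY.…, data: μY.…}, done: send[Bool].recv[Unit].μY.…}, data: send[Unit].recv[Str].recv[Int].μY.…}
step 2: select data  ✓  cont: send[Unit].recv[Str].recv[Int].μY.…
step 3: send[Unit]  ✓  cont: recv[Str].recv[Int].μY.…
all 3 steps conform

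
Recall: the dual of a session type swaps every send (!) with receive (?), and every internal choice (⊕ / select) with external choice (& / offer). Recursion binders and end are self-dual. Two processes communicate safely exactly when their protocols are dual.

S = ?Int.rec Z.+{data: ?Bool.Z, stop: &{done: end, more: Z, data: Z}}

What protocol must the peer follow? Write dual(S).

?Int → !Int
  rec Z → rec Z  (μ self-dual)
    +{data,stop} → &{data,stop}  (⊕→&)
      [data]
        ?Bool → !Bool
          Z ↦ Z
      [stop]
        &{done,more,data} → +{done,more,data}  (external→internal)
          [done]
            end ↦ end
          [more]
            Z ↦ Z
          [data]
            Z ↦ Z

!Int.rec Z.&{data: !Bool.Z, stop: +{done: end, more: Z, data: Z}}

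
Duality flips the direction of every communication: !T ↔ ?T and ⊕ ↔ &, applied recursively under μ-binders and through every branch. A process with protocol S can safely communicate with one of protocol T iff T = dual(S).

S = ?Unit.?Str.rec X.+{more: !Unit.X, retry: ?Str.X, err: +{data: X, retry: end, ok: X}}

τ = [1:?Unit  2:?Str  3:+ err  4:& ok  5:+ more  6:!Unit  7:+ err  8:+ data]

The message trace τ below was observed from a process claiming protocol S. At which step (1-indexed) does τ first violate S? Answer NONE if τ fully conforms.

4

[1] ?Unit  ok  residual = ?Str.rec X.…
[2] ?Str  ok  residual = rec X.…
[3] + err  ok  residual = +{data: rec X.…, retry: end, ok: rec X.…}
[4] got & ok, protocol expects + data or + retry or + ok  ✗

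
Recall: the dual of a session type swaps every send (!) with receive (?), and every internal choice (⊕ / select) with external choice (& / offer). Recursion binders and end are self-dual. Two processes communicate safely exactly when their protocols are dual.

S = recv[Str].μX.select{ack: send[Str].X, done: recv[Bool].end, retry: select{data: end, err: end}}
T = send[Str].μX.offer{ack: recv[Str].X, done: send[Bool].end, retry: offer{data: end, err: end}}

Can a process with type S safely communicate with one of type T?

YES

recv[Str] vs send[Str]  match
  μX vs μX  match (μ self-dual)
    select{ack,done,retry} vs offer{ack,done,retry}  match label sets agree
      [ack]
        send[Str] vs recv[Str]  match
          X vs X  match
      [done]
        recv[Bool] vs send[Bool]  match
          end vs end  match
      [retry]
        select{data,err} vs offer{data,err}  match label sets agree
          [data]
            end vs end  match
          [err]
            end vs end  match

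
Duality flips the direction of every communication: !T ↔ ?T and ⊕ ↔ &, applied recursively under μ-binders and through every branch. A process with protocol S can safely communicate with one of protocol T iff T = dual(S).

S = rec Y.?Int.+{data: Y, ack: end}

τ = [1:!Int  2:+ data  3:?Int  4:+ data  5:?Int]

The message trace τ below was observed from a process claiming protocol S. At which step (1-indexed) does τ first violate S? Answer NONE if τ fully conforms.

@1 got !Int, protocol expects ?Int  ✗

1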